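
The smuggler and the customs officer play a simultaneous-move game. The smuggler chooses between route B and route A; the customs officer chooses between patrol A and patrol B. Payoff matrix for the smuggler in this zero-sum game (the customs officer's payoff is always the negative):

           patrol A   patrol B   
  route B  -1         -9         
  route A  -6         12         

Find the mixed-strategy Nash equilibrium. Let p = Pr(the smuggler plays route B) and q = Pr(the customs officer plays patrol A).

p = 9/13, q = 21/26

In a mixed equilibrium the customs officer is indifferent between patrol A and patrol B; this condition fixes p.
  the customs officer's expected payoff from patrol A: p·1 + (1−p)·6 = -5p + 6
  the customs officer's expected payoff from patrol B: p·9 + (1−p)·(-12) = 21p - 12
  -5p + 6 = 21p - 12  ⇒  -26p = -18  ⇒  p = 9/13.
In a mixed equilibrium the smuggler is indifferent between route B and route A; this condition fixes q.
  the smuggler's expected payoff from route B: q·(-1) + (1−q)·(-9) = 8q - 9
  the smuggler's expected payoff from route A: q·(-6) + (1−q)·12 = -18q + 12
  8q - 9 = -18q + 12  ⇒  26q = 21  ⇒  q = 21/26.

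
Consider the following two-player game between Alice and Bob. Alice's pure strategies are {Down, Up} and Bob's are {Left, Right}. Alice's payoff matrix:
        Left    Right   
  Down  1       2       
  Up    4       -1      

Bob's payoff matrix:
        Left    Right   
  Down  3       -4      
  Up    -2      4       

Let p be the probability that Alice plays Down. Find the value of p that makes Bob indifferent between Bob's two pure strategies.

p = 6/13

Alice's mix must leave Bob indifferent between Left and Right.
  Bob's payoff to Left: p·3 + (1−p)·(-2) = 5p - 2
  Bob's payoff to Right: p·(-4) + (1−p)·4 = -8p + 4
  5p - 2 = -8p + 4  ⇒  13p = 6  ⇒  p = 6/13.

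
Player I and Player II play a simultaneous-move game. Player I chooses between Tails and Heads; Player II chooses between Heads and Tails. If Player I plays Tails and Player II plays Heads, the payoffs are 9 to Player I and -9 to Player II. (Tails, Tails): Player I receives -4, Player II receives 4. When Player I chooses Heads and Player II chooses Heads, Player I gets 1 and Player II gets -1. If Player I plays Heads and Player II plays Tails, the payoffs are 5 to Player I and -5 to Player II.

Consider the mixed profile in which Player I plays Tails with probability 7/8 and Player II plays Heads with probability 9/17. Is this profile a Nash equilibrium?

No

Given Player I's mix p = 7/8, Player II's payoff from Heads is -8 but from Tails is 23/8. Player II strictly prefers Tails, so Player II would not mix.
So the proposed profile is not a Nash equilibrium.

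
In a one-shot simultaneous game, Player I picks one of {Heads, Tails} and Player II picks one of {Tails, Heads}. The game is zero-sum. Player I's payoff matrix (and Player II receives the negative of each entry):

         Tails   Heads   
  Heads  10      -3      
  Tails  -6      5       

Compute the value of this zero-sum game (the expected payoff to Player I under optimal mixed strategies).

v = 4/3

In a mixed equilibrium Player I is indifferent between Heads and Tails; this condition fixes q.
  Player I's payoff to Heads: q·10 + (1−q)·(-3) = 13q - 3
  Player I's payoff to Tails: q·(-6) + (1−q)·5 = -11q + 5
  13q - 3 = -11q + 5  ⇒  24q = 8  ⇒  q = 1/3.
The value is Player I's expected payoff against this mix (using Heads): (1/3)·10 + (2/3)·(-3) = 4/3.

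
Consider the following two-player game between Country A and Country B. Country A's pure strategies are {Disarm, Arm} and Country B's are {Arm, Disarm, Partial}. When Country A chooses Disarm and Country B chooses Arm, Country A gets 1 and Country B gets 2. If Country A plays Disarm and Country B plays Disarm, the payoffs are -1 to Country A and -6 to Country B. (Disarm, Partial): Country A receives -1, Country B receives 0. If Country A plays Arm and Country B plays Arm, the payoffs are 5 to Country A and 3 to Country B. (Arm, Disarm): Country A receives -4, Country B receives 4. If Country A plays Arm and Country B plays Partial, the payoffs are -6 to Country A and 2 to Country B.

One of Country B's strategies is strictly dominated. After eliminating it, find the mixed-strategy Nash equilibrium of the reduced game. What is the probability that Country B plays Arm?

q = 3/7

Country B's strategy Partial is strictly dominated by Arm: 2 > 0 and 3 > 2. Eliminate Partial.
Country B's mix must leave Country A indifferent between Disarm and Arm.
  Country A's expected payoff from Disarm: q·1 + (1−q)·(-1) = 2q - 1
  Country A's expected payoff from Arm: q·5 + (1−q)·(-4) = 9q - 4
  2q - 1 = 9q - 4  ⇒  -7q = -3  ⇒  q = 3/7.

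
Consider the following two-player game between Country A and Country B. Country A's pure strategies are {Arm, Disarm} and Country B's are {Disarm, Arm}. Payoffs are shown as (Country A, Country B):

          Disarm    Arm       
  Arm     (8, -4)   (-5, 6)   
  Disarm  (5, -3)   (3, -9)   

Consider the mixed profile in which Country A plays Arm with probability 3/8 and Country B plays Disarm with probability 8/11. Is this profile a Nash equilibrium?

Check Country B's indifference given Country A's mix p = 3/8:
  payoff from Disarm = -27/8; payoff from Arm = -27/8 — equal.
Check Country A's indifference given Country B's mix q = 8/11:
  payoff from Arm = 49/11; payoff from Disarm = 49/11 — equal.
Both players are indifferent, so neither can profitably deviate.

Yes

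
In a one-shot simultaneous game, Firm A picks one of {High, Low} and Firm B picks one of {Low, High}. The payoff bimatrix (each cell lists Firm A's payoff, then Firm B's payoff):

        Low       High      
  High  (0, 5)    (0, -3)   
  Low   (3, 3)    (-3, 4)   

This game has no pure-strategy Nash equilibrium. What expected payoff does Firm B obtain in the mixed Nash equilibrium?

For Firm B to be willing to mix, Firm B must be indifferent between Low and High, which pins down Firm A's mix.
  Firm B's payoff to Low: p·5 + (1−p)·3 = 2p + 3
  Firm B's payoff to High: p·(-3) + (1−p)·4 = -7p + 4
  2p + 3 = -7p + 4  ⇒  9p = 1  ⇒  p = 1/9.
At equilibrium Firm B is indifferent across columns, so Firm B's payoff equals the payoff from Low: (1/9)·5 + (8/9)·3 = 29/9.

29/9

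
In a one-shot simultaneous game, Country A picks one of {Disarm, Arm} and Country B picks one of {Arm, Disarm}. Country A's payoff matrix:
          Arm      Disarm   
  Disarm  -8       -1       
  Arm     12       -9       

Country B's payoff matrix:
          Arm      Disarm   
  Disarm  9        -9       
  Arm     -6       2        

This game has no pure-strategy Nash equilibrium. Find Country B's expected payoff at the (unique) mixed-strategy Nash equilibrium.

Country A's mix must leave Country B indifferent between Arm and Disarm.
  Country B's expected payoff from Arm: p·9 + (1−p)·(-6) = 15p - 6
  Country B's expected payoff from Disarm: p·(-9) + (1−p)·2 = -11p + 2
  15p - 6 = -11p + 2  ⇒  26p = 8  ⇒  p = 4/13.
At equilibrium Country B is indifferent across columns, so Country B's payoff equals the payoff from Arm: (4/13)·9 + (9/13)·(-6) = -18/13.

-18/13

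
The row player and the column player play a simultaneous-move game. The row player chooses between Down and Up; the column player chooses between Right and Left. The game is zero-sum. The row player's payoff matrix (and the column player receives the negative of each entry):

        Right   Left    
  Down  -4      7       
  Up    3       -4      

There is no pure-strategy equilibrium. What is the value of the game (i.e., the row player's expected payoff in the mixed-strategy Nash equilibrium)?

Set the row player's expected payoff from Down equal to that from Up:
  the row player's payoff to Down: q·(-4) + (1−q)·7 = -11q + 7
  the row player's payoff to Up: q·3 + (1−q)·(-4) = 7q - 4
  -11q + 7 = 7q - 4  ⇒  -18q = -11  ⇒  q = 11/18.
The value is the row player's expected payoff against this mix (using Down): (11/18)·(-4) + (7/18)·7 = 5/18.

v = 5/18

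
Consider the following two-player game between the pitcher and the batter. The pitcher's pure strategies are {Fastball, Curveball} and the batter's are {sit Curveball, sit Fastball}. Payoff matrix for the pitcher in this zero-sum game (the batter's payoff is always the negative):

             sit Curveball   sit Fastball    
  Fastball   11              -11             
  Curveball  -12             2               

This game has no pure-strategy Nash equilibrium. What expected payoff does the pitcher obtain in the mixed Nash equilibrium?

The pitcher's indifference between Fastball and Curveball determines the batter's mixing probability q:
  the pitcher's payoff from Fastball: q·11 + (1−q)·(-11) = 22q - 11
  the pitcher's payoff from Curveball: q·(-12) + (1−q)·2 = -14q + 2
  22q - 11 = -14q + 2  ⇒  36q = 13  ⇒  q = 13/36.
At equilibrium the pitcher is indifferent across rows, so the pitcher's payoff equals the payoff from Fastball: (13/36)·11 + (23/36)·(-11) = -55/18.

-55/18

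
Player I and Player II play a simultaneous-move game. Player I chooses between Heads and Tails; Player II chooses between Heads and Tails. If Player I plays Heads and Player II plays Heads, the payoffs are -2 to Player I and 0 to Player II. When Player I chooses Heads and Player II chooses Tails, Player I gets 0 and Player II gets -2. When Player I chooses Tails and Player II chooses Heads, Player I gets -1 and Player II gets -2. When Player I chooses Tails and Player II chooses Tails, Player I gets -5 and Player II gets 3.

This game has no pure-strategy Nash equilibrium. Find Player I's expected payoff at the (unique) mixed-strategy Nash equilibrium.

Player II's mix must leave Player I indifferent between Heads and Tails.
  Player I's expected payoff from Heads: q·(-2) + (1−q)·0 = -2q
  Player I's expected payoff from Tails: q·(-1) + (1−q)·(-5) = 4q - 5
  -2q = 4q - 5  ⇒  -6q = -5  ⇒  q = 5/6.
At equilibrium Player I is indifferent across rows, so Player I's payoff equals the payoff from Heads: (5/6)·(-2) + (1/6)·0 = -5/3.

-5/3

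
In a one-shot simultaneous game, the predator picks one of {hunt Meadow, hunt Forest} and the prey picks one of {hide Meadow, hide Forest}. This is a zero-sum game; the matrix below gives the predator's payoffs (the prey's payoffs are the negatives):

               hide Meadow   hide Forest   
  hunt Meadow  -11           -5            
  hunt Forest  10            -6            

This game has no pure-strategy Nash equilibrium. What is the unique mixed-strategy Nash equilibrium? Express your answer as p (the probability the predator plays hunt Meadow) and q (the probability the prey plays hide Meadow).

p = 8/11, q = 1/22

The predator's mix must leave the prey indifferent between hide Meadow and hide Forest.
  the prey's payoff to hide Meadow: p·11 + (1−p)·(-10) = 21p - 10
  the prey's payoff to hide Forest: p·5 + (1−p)·6 = -p + 6
  21p - 10 = -p + 6  ⇒  22p = 16  ⇒  p = 8/11.
The prey's mix must leave the predator indifferent between hunt Meadow and hunt Forest.
  the predator's payoff to hunt Meadow: q·(-11) + (1−q)·(-5) = -6q - 5
  the predator's payoff to hunt Forest: q·10 + (1−q)·(-6) = 16q - 6
  -6q - 5 = 16q - 6  ⇒  -22q = -1  ⇒  q = 1/22.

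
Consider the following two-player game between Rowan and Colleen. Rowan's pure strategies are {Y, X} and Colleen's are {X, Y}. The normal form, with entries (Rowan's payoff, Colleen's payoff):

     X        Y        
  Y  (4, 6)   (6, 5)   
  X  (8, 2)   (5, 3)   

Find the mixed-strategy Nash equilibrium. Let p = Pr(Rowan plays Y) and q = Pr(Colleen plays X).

Colleen's indifference between X and Y determines Rowan's mixing probability p:
  Colleen's expected payoff from X: p·6 + (1−p)·2 = 4p + 2
  Colleen's expected payoff from Y: p·5 + (1−p)·3 = 2p + 3
  4p + 2 = 2p + 3  ⇒  2p = 1  ⇒  p = 1/2.
Rowan's indifference between Y and X determines Colleen's mixing probability q:
  Rowan's expected payoff from Y: q·4 + (1−q)·6 = -2q + 6
  Rowan's expected payoff from X: q·8 + (1−q)·5 = 3q + 5
  -2q + 6 = 3q + 5  ⇒  -5q = -1  ⇒  q = 1/5.

p = 1/2, q = 1/5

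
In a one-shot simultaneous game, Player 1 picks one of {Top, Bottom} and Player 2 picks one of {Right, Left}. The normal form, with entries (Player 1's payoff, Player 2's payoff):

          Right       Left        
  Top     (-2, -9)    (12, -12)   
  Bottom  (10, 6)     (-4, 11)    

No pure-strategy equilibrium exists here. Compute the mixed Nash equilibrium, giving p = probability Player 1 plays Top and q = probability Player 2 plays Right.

p = 5/8, q = 4/7

Player 1's mix must leave Player 2 indifferent between Right and Left.
  Player 2's expected payoff from Right: p·(-9) + (1−p)·6 = -15p + 6
  Player 2's expected payoff from Left: p·(-12) + (1−p)·11 = -23p + 11
  -15p + 6 = -23p + 11  ⇒  8p = 5  ⇒  p = 5/8.
Player 1's indifference between Top and Bottom determines Player 2's mixing probability q:
  Player 1's payoff from Top: q·(-2) + (1−q)·12 = -14q + 12
  Player 1's payoff from Bottom: q·10 + (1−q)·(-4) = 14q - 4
  -14q + 12 = 14q - 4  ⇒  -28q = -16  ⇒  q = 4/7.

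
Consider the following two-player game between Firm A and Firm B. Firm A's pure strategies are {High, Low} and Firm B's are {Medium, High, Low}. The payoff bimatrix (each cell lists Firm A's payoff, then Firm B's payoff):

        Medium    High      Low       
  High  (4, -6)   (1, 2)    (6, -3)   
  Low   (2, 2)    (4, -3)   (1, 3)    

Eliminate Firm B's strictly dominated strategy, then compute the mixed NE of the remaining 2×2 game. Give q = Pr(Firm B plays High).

Firm B's strategy Medium is strictly dominated by Low: -3 > -6 and 3 > 2. Eliminate Medium.
For Firm A to be willing to mix, Firm A must be indifferent between High and Low, which pins down Firm B's mix.
  Firm A's payoff to High: q·1 + (1−q)·6 = -5q + 6
  Firm A's payoff to Low: q·4 + (1−q)·1 = 3q + 1
  -5q + 6 = 3q + 1  ⇒  -8q = -5  ⇒  q = 5/8.

q = 5/8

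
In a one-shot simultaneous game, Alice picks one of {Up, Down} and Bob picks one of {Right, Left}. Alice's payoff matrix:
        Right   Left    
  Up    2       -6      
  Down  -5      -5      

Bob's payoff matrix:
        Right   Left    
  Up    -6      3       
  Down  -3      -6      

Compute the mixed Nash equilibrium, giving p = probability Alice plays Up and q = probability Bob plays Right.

Bob's indifference between Right and Left determines Alice's mixing probability p:
  Bob's expected payoff from Right: p·(-6) + (1−p)·(-3) = -3p - 3
  Bob's expected payoff from Left: p·3 + (1−p)·(-6) = 9p - 6
  -3p - 3 = 9p - 6  ⇒  -12p = -3  ⇒  p = 1/4.
Bob's mix must leave Alice indifferent between Up and Down.
  Alice's payoff from Up: q·2 + (1−q)·(-6) = 8q - 6
  Alice's payoff from Down: q·(-5) + (1−q)·(-5) = -5
  8q - 6 = -5  ⇒  8q = 1  ⇒  q = 1/8.

p = 1/4, q = 1/8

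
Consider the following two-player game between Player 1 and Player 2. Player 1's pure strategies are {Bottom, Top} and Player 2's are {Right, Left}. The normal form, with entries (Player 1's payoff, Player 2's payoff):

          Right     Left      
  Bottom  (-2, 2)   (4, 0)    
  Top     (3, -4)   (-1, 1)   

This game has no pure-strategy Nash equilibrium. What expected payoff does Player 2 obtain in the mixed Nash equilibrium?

2/7

In a mixed equilibrium Player 2 is indifferent between Right and Left; this condition fixes p.
  Player 2's payoff to Right: p·2 + (1−p)·(-4) = 6p - 4
  Player 2's payoff to Left: p·0 + (1−p)·1 = -p + 1
  6p - 4 = -p + 1  ⇒  7p = 5  ⇒  p = 5/7.
At equilibrium Player 2 is indifferent across columns, so Player 2's payoff equals the payoff from Right: (5/7)·2 + (2/7)·(-4) = 2/7.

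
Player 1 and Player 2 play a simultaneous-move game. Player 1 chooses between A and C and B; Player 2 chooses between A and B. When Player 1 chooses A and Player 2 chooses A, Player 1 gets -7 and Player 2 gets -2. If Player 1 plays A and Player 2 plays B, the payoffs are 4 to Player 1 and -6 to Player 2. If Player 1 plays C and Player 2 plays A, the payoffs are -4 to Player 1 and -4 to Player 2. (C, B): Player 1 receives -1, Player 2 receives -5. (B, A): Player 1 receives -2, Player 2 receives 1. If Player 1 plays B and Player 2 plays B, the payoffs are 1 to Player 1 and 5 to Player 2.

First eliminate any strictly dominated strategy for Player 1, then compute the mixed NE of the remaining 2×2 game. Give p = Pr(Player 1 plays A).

Player 1's strategy C is strictly dominated by B: -2 > -4 and 1 > -1. Eliminate C.
For Player 2 to be willing to mix, Player 2 must be indifferent between A and B, which pins down Player 1's mix.
  Player 2's payoff to A: p·(-2) + (1−p)·1 = -3p + 1
  Player 2's payoff to B: p·(-6) + (1−p)·5 = -11p + 5
  -3p + 1 = -11p + 5  ⇒  8p = 4  ⇒  p = 1/2.

p = 1/2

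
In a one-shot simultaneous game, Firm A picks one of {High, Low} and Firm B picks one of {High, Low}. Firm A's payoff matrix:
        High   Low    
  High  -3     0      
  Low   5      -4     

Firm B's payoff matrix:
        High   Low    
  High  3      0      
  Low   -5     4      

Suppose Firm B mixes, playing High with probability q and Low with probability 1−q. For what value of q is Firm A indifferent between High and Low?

In a mixed equilibrium Firm A is indifferent between High and Low; this condition fixes q.
  Firm A's payoff from High: q·(-3) + (1−q)·0 = -3q
  Firm A's payoff from Low: q·5 + (1−q)·(-4) = 9q - 4
  -3q = 9q - 4  ⇒  -12q = -4  ⇒  q = 1/3.

q = 1/3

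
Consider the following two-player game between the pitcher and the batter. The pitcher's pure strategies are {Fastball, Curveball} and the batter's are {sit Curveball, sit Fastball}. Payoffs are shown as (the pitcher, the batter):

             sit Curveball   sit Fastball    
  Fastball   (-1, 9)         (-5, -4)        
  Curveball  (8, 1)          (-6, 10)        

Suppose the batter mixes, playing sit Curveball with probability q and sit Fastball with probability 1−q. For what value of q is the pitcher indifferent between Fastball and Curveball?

For the pitcher to be willing to mix, the pitcher must be indifferent between Fastball and Curveball, which pins down the batter's mix.
  the pitcher's payoff from Fastball: q·(-1) + (1−q)·(-5) = 4q - 5
  the pitcher's payoff from Curveball: q·8 + (1−q)·(-6) = 14q - 6
  4q - 5 = 14q - 6  ⇒  -10q = -1  ⇒  q = 1/10.

q = 1/10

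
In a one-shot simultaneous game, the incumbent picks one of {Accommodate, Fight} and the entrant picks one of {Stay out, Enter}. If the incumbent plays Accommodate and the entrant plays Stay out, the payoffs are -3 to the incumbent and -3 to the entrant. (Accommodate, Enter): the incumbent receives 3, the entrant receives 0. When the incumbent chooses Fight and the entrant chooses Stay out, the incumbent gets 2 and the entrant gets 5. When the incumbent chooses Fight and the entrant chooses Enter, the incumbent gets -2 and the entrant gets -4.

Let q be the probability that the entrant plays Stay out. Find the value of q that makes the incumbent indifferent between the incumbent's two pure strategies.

q = 1/2

Set the incumbent's expected payoff from Accommodate equal to that from Fight:
  the incumbent's payoff to Accommodate: q·(-3) + (1−q)·3 = -6q + 3
  the incumbent's payoff to Fight: q·2 + (1−q)·(-2) = 4q - 2
  -6q + 3 = 4q - 2  ⇒  -10q = -5  ⇒  q = 1/2.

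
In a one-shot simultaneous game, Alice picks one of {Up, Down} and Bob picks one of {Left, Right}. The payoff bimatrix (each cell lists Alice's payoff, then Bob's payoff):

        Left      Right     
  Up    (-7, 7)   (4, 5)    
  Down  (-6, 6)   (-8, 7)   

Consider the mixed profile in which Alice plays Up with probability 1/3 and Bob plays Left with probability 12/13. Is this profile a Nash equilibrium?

Check Bob's indifference given Alice's mix p = 1/3:
  payoff from Left = 19/3; payoff from Right = 19/3 — equal.
Check Alice's indifference given Bob's mix q = 12/13:
  payoff from Up = -80/13; payoff from Down = -80/13 — equal.
Both players are indifferent, so neither can profitably deviate.

Yes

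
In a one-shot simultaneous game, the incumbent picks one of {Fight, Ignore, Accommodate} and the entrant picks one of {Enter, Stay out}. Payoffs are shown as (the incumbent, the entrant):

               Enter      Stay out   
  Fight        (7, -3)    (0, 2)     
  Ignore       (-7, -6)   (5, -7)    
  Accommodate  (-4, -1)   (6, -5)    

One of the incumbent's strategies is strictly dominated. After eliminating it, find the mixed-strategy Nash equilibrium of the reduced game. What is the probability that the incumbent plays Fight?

p = 4/9

The incumbent's strategy Ignore is strictly dominated by Accommodate: -4 > -7 and 6 > 5. Eliminate Ignore.
Set the entrant's expected payoff from Enter equal to that from Stay out:
  the entrant's payoff to Enter: p·(-3) + (1−p)·(-1) = -2p - 1
  the entrant's payoff to Stay out: p·2 + (1−p)·(-5) = 7p - 5
  -2p - 1 = 7p - 5  ⇒  -9p = -4  ⇒  p = 4/9.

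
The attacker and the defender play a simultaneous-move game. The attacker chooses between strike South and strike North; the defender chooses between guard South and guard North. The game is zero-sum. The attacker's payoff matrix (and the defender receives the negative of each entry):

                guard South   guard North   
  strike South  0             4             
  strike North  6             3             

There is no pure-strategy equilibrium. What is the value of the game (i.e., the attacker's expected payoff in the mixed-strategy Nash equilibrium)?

v = 24/7

In a mixed equilibrium the attacker is indifferent between strike South and strike North; this condition fixes q.
  the attacker's payoff to strike South: q·0 + (1−q)·4 = -4q + 4
  the attacker's payoff to strike North: q·6 + (1−q)·3 = 3q + 3
  -4q + 4 = 3q + 3  ⇒  -7q = -1  ⇒  q = 1/7.
The value is the attacker's expected payoff against this mix (using strike South): (1/7)·0 + (6/7)·4 = 24/7.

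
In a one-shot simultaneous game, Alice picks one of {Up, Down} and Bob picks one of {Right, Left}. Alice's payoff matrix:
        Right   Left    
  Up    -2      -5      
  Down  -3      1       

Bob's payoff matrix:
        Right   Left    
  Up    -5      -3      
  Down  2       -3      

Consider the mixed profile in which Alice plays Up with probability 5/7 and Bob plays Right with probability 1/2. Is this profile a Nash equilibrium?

Given Bob's mix q = 1/2, Alice's payoff from Up is -7/2 but from Down is -1. Alice strictly prefers Down, so Alice would not mix.
So the proposed profile is not a Nash equilibrium.

No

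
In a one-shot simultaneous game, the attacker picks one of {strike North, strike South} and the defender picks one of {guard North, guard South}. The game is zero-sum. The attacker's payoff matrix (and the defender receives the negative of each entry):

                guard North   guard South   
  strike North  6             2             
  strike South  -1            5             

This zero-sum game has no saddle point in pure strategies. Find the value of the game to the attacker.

The defender's mix must leave the attacker indifferent between strike North and strike South.
  the attacker's payoff from strike North: q·6 + (1−q)·2 = 4q + 2
  the attacker's payoff from strike South: q·(-1) + (1−q)·5 = -6q + 5
  4q + 2 = -6q + 5  ⇒  10q = 3  ⇒  q = 3/10.
The value is the attacker's expected payoff against this mix (using strike North): (3/10)·6 + (7/10)·2 = 16/5.

v = 16/5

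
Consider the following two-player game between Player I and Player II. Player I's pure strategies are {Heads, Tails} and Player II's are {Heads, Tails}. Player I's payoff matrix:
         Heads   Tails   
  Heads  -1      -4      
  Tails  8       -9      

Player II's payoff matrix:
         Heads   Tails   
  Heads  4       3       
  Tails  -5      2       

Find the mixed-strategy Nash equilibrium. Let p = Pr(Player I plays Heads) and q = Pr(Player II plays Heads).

p = 7/8, q = 5/14

Player II's indifference between Heads and Tails determines Player I's mixing probability p:
  Player II's expected payoff from Heads: p·4 + (1−p)·(-5) = 9p - 5
  Player II's expected payoff from Tails: p·3 + (1−p)·2 = p + 2
  9p - 5 = p + 2  ⇒  8p = 7  ⇒  p = 7/8.
Set Player I's expected payoff from Heads equal to that from Tails:
  Player I's payoff from Heads: q·(-1) + (1−q)·(-4) = 3q - 4
  Player I's payoff from Tails: q·8 + (1−q)·(-9) = 17q - 9
  3q - 4 = 17q - 9  ⇒  -14q = -5  ⇒  q = 5/14.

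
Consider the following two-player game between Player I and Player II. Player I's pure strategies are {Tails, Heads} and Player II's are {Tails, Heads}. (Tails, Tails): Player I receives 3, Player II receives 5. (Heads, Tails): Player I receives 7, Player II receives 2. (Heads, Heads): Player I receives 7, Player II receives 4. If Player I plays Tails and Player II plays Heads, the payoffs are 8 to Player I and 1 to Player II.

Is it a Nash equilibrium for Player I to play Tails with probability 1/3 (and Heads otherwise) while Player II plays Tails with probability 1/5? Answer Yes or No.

Yes

Check Player II's indifference given Player I's mix p = 1/3:
  payoff from Tails = 3; payoff from Heads = 3 — equal.
Check Player I's indifference given Player II's mix q = 1/5:
  payoff from Tails = 7; payoff from Heads = 7 — equal.
Both players are indifferent, so neither can profitably deviate.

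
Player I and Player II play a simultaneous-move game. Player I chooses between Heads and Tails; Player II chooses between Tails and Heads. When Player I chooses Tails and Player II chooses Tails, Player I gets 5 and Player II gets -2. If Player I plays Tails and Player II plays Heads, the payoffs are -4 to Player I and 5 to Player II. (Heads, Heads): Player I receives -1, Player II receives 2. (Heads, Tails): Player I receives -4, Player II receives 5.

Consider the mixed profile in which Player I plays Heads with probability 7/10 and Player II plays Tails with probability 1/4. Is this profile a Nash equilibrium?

Check Player II's indifference given Player I's mix p = 7/10:
  payoff from Tails = 29/10; payoff from Heads = 29/10 — equal.
Check Player I's indifference given Player II's mix q = 1/4:
  payoff from Heads = -7/4; payoff from Tails = -7/4 — equal.
Both players are indifferent, so neither can profitably deviate.

Yes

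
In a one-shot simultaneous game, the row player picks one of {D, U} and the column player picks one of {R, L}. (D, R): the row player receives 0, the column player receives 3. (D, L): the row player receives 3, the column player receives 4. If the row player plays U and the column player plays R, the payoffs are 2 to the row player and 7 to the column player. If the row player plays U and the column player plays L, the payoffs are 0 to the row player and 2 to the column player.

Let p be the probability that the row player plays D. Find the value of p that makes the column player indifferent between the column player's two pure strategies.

p = 5/6

The column player's indifference between R and L determines the row player's mixing probability p:
  the column player's payoff to R: p·3 + (1−p)·7 = -4p + 7
  the column player's payoff to L: p·4 + (1−p)·2 = 2p + 2
  -4p + 7 = 2p + 2  ⇒  -6p = -5  ⇒  p = 5/6.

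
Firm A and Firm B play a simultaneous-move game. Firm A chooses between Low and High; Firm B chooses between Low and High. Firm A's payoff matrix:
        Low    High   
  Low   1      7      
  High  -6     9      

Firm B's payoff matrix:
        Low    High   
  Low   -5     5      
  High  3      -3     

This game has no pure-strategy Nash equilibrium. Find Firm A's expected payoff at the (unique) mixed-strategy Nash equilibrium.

Firm B's mix must leave Firm A indifferent between Low and High.
  Firm A's payoff from Low: q·1 + (1−q)·7 = -6q + 7
  Firm A's payoff from High: q·(-6) + (1−q)·9 = -15q + 9
  -6q + 7 = -15q + 9  ⇒  9q = 2  ⇒  q = 2/9.
At equilibrium Firm A is indifferent across rows, so Firm A's payoff equals the payoff from Low: (2/9)·1 + (7/9)·7 = 17/3.

17/3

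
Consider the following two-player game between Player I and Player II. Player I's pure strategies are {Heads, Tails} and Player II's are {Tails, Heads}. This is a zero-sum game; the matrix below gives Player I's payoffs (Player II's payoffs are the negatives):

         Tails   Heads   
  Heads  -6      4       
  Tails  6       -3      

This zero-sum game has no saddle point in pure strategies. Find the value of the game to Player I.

v = 6/19

In a mixed equilibrium Player I is indifferent between Heads and Tails; this condition fixes q.
  Player I's payoff to Heads: q·(-6) + (1−q)·4 = -10q + 4
  Player I's payoff to Tails: q·6 + (1−q)·(-3) = 9q - 3
  -10q + 4 = 9q - 3  ⇒  -19q = -7  ⇒  q = 7/19.
The value is Player I's expected payoff against this mix (using Heads): (7/19)·(-6) + (12/19)·4 = 6/19.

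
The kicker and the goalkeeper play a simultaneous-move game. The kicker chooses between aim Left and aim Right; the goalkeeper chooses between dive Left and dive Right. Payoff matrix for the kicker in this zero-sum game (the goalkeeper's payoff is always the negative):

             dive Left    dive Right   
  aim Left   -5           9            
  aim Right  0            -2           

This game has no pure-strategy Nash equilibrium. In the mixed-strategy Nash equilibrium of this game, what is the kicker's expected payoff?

-5/8

The kicker's indifference between aim Left and aim Right determines the goalkeeper's mixing probability q:
  the kicker's payoff to aim Left: q·(-5) + (1−q)·9 = -14q + 9
  the kicker's payoff to aim Right: q·0 + (1−q)·(-2) = 2q - 2
  -14q + 9 = 2q - 2  ⇒  -16q = -11  ⇒  q = 11/16.
At equilibrium the kicker is indifferent across rows, so the kicker's payoff equals the payoff from aim Left: (11/16)·(-5) + (5/16)·9 = -5/8.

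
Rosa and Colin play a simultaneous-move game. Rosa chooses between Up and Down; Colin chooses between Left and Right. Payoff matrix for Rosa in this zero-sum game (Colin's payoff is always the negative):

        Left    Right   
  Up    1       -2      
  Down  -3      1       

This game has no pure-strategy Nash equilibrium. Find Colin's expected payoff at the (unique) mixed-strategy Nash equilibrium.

5/7

In a mixed equilibrium Colin is indifferent between Left and Right; this condition fixes p.
  Colin's payoff to Left: p·(-1) + (1−p)·3 = -4p + 3
  Colin's payoff to Right: p·2 + (1−p)·(-1) = 3p - 1
  -4p + 3 = 3p - 1  ⇒  -7p = -4  ⇒  p = 4/7.
At equilibrium Colin is indifferent across columns, so Colin's payoff equals the payoff from Left: (4/7)·(-1) + (3/7)·3 = 5/7.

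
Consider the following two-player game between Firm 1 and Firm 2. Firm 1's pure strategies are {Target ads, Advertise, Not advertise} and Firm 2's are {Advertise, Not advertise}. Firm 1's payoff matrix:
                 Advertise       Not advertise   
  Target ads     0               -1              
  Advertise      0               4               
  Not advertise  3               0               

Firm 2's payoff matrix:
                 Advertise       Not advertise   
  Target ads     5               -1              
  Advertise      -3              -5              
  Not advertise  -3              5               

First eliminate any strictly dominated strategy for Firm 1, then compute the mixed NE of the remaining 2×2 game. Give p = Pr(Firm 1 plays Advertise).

Firm 1's strategy Target ads is strictly dominated by Not advertise: 3 > 0 and 0 > -1. Eliminate Target ads.
Set Firm 2's expected payoff from Advertise equal to that from Not advertise:
  Firm 2's expected payoff from Advertise: p·(-3) + (1−p)·(-3) = -3
  Firm 2's expected payoff from Not advertise: p·(-5) + (1−p)·5 = -10p + 5
  -3 = -10p + 5  ⇒  10p = 8  ⇒  p = 4/5.

p = 4/5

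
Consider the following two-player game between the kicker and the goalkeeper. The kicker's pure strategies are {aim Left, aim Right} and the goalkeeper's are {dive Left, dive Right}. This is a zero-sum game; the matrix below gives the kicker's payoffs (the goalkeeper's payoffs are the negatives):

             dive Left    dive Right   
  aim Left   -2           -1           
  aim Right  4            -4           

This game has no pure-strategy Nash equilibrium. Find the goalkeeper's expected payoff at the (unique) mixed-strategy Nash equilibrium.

The goalkeeper's indifference between dive Left and dive Right determines the kicker's mixing probability p:
  the goalkeeper's payoff from dive Left: p·2 + (1−p)·(-4) = 6p - 4
  the goalkeeper's payoff from dive Right: p·1 + (1−p)·4 = -3p + 4
  6p - 4 = -3p + 4  ⇒  9p = 8  ⇒  p = 8/9.
At equilibrium the goalkeeper is indifferent across columns, so the goalkeeper's payoff equals the payoff from dive Left: (8/9)·2 + (1/9)·(-4) = 4/3.

4/3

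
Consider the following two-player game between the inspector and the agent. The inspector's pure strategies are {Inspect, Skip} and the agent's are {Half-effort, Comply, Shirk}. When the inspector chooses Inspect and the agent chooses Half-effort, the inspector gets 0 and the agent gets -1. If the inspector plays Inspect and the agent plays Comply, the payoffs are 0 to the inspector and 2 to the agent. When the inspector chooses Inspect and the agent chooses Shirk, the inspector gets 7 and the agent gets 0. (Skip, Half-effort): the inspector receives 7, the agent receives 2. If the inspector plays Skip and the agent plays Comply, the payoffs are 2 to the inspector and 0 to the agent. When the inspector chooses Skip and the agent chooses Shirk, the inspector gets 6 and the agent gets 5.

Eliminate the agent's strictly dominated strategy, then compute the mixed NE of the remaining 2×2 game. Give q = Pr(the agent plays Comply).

The agent's strategy Half-effort is strictly dominated by Shirk: 0 > -1 and 5 > 2. Eliminate Half-effort.
In a mixed equilibrium the inspector is indifferent between Inspect and Skip; this condition fixes q.
  the inspector's expected payoff from Inspect: q·0 + (1−q)·7 = -7q + 7
  the inspector's expected payoff from Skip: q·2 + (1−q)·6 = -4q + 6
  -7q + 7 = -4q + 6  ⇒  -3q = -1  ⇒  q = 1/3.

q = 1/3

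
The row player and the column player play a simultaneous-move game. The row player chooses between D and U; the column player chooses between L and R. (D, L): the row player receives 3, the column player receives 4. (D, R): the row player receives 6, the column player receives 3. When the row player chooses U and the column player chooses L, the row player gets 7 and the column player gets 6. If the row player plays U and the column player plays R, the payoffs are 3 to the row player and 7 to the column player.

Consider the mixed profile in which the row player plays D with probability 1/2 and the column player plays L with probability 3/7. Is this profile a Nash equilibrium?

Yes

Check the column player's indifference given the row player's mix p = 1/2:
  payoff from L = 5; payoff from R = 5 — equal.
Check the row player's indifference given the column player's mix q = 3/7:
  payoff from D = 33/7; payoff from U = 33/7 — equal.
Both players are indifferent, so neither can profitably deviate.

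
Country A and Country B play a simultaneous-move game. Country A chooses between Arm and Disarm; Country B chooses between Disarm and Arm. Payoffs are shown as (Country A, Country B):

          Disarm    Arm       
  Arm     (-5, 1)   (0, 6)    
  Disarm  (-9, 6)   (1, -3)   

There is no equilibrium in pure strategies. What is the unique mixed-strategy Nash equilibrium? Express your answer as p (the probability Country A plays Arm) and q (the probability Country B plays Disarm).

Country A's mix must leave Country B indifferent between Disarm and Arm.
  Country B's expected payoff from Disarm: p·1 + (1−p)·6 = -5p + 6
  Country B's expected payoff from Arm: p·6 + (1−p)·(-3) = 9p - 3
  -5p + 6 = 9p - 3  ⇒  -14p = -9  ⇒  p = 9/14.
In a mixed equilibrium Country A is indifferent between Arm and Disarm; this condition fixes q.
  Country A's payoff from Arm: q·(-5) + (1−q)·0 = -5q
  Country A's payoff from Disarm: q·(-9) + (1−q)·1 = -10q + 1
  -5q = -10q + 1  ⇒  5q = 1  ⇒  q = 1/5.

p = 9/14, q = 1/5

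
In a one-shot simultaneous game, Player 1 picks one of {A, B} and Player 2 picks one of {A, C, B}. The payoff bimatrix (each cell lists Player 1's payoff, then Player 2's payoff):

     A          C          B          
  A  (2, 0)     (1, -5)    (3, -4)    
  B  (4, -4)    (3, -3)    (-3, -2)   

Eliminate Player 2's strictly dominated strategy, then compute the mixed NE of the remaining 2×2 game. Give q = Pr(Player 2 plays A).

q = 3/4

Player 2's strategy C is strictly dominated by B: -4 > -5 and -2 > -3. Eliminate C.
For Player 1 to be willing to mix, Player 1 must be indifferent between A and B, which pins down Player 2's mix.
  Player 1's expected payoff from A: q·2 + (1−q)·3 = -q + 3
  Player 1's expected payoff from B: q·4 + (1−q)·(-3) = 7q - 3
  -q + 3 = 7q - 3  ⇒  -8q = -6  ⇒  q = 3/4.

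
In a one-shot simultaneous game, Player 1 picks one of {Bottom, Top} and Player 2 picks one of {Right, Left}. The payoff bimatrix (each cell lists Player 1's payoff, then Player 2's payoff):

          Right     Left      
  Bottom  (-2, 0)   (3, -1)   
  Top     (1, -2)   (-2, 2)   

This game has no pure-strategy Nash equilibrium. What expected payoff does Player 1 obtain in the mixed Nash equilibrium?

-1/8

In a mixed equilibrium Player 1 is indifferent between Bottom and Top; this condition fixes q.
  Player 1's expected payoff from Bottom: q·(-2) + (1−q)·3 = -5q + 3
  Player 1's expected payoff from Top: q·1 + (1−q)·(-2) = 3q - 2
  -5q + 3 = 3q - 2  ⇒  -8q = -5  ⇒  q = 5/8.
At equilibrium Player 1 is indifferent across rows, so Player 1's payoff equals the payoff from Bottom: (5/8)·(-2) + (3/8)·3 = -1/8.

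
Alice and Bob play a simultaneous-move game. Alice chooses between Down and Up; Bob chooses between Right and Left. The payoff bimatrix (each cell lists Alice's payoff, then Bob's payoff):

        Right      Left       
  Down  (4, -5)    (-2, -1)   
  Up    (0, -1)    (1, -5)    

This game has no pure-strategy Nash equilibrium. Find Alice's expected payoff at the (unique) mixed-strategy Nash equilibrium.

4/7

For Alice to be willing to mix, Alice must be indifferent between Down and Up, which pins down Bob's mix.
  Alice's payoff from Down: q·4 + (1−q)·(-2) = 6q - 2
  Alice's payoff from Up: q·0 + (1−q)·1 = -q + 1
  6q - 2 = -q + 1  ⇒  7q = 3  ⇒  q = 3/7.
At equilibrium Alice is indifferent across rows, so Alice's payoff equals the payoff from Down: (3/7)·4 + (4/7)·(-2) = 4/7.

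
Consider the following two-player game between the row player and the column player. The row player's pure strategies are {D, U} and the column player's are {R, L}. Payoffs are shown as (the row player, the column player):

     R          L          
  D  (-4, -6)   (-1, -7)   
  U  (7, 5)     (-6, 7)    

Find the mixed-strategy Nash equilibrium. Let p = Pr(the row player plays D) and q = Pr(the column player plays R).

p = 2/3, q = 5/16

For the column player to be willing to mix, the column player must be indifferent between R and L, which pins down the row player's mix.
  the column player's payoff to R: p·(-6) + (1−p)·5 = -11p + 5
  the column player's payoff to L: p·(-7) + (1−p)·7 = -14p + 7
  -11p + 5 = -14p + 7  ⇒  3p = 2  ⇒  p = 2/3.
For the row player to be willing to mix, the row player must be indifferent between D and U, which pins down the column player's mix.
  the row player's expected payoff from D: q·(-4) + (1−q)·(-1) = -3q - 1
  the row player's expected payoff from U: q·7 + (1−q)·(-6) = 13q - 6
  -3q - 1 = 13q - 6  ⇒  -16q = -5  ⇒  q = 5/16.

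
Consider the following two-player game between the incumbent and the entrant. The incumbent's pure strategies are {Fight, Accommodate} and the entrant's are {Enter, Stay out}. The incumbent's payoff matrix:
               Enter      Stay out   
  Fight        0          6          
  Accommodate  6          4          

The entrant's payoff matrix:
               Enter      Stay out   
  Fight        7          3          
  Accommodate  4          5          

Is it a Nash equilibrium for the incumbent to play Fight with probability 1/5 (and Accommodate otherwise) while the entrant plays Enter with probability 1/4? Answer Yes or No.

Yes

Check the entrant's indifference given the incumbent's mix p = 1/5:
  payoff from Enter = 23/5; payoff from Stay out = 23/5 — equal.
Check the incumbent's indifference given the entrant's mix q = 1/4:
  payoff from Fight = 9/2; payoff from Accommodate = 9/2 — equal.
Both players are indifferent, so neither can profitably deviate.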